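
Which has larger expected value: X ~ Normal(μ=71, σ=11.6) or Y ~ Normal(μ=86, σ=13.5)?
Y has larger mean (86.0000 > 71.0000)

Compute the expected value for each distribution:

X ~ Normal(μ=71, σ=11.6):
E[X] = 71.0000

Y ~ Normal(μ=86, σ=13.5):
E[Y] = 86.0000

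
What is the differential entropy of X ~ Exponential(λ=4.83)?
-0.5748 nats

We have X ~ Exponential(λ=4.83).

The differential entropy measures the uncertainty or information content of the distribution.

For an Exponential distribution with λ=4.83:
h(X) = -0.5748 nats

(In bits, this would be -0.8293 bits.)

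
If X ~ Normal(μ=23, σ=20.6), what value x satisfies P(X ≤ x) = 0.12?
-1.2047

We have X ~ Normal(μ=23, σ=20.6).

We want to find x such that P(X ≤ x) = 0.12.

This is the 12th percentile, which means 12% of values fall below this point.

Using the inverse CDF (quantile function):
x = F⁻¹(0.12) = -1.2047

Verification: P(X ≤ -1.2047) = 0.12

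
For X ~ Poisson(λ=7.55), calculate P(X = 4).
0.071228

We have X ~ Poisson(λ=7.55).

For a Poisson distribution, the PMF gives us the probability of each outcome.

Using the PMF formula:
P(X = 4) = 0.071228

Rounded to 4 decimal places: 0.0712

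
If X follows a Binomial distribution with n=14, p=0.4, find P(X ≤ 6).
0.692452

We have X ~ Binomial(n=14, p=0.4).

The CDF gives us P(X ≤ k).

Using the CDF:
P(X ≤ 6) = 0.692452

This means there's approximately a 69.2% chance that X is at most 6.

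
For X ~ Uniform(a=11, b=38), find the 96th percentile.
36.9200

We have X ~ Uniform(a=11, b=38).

We want to find x such that P(X ≤ x) = 0.96.

This is the 96th percentile, which means 96% of values fall below this point.

Using the inverse CDF (quantile function):
x = F⁻¹(0.96) = 36.9200

Verification: P(X ≤ 36.9200) = 0.96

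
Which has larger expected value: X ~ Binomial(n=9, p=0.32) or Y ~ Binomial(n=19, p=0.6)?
Y has larger mean (11.4000 > 2.8800)

Compute the expected value for each distribution:

X ~ Binomial(n=9, p=0.32):
E[X] = 2.8800

Y ~ Binomial(n=19, p=0.6):
E[Y] = 11.4000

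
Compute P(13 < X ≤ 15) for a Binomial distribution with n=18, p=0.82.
0.442123

We have X ~ Binomial(n=18, p=0.82).

To find P(13 < X ≤ 15), we use:
P(13 < X ≤ 15) = P(X ≤ 15) - P(X ≤ 13)
                 = F(15) - F(13)
                 = 0.653752 - 0.211629
                 = 0.442123

So there's approximately a 44.2% chance that X falls in this range.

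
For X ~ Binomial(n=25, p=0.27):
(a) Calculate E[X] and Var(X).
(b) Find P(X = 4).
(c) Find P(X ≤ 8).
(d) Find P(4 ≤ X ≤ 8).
(a) E[X] = 6.7500, Var(X) = 4.9275
(b) P(X = 4) = 0.090641
(c) P(X ≤ 8) = 0.788537
(d) P(4 ≤ X ≤ 8) = 0.724343

We have X ~ Binomial(n=25, p=0.27).

(a) Moments:
E[X] = 6.7500
Var(X) = 4.9275
σ = √Var(X) = 2.2198

(b) Point probability using PMF:
P(X = 4) = 0.090641

(c) Cumulative probability using CDF:
P(X ≤ 8) = F(8) = 0.788537

(d) Range probability:
P(4 ≤ X ≤ 8) = P(X ≤ 8) - P(X ≤ 3)
                   = F(8) - F(3)
                   = 0.788537 - 0.064194
                   = 0.724343

This means approximately 72.4% of outcomes fall in the interval [4, 8].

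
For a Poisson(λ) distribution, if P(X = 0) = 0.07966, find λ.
λ = 2.5300

For a Poisson(λ) distribution, the PMF at 0 is:
P(X = 0) = λ^0 e^(-λ) / 0! = e^(-λ)

Given P(X = 0) = 0.07966:
e^(-λ) = 0.07966
-λ = ln(0.07966)
λ = -ln(0.07966) = 2.5300

Verification: e^(-2.5300) = 0.07966 ✓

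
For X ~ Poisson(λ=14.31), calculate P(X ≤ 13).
0.431986

We have X ~ Poisson(λ=14.31).

The CDF gives us P(X ≤ k).

Using the CDF:
P(X ≤ 13) = 0.431986

This means there's approximately a 43.2% chance that X is at most 13.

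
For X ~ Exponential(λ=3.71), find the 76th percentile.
0.3847

We have X ~ Exponential(λ=3.71).

We want to find x such that P(X ≤ x) = 0.76.

This is the 76th percentile, which means 76% of values fall below this point.

Using the inverse CDF (quantile function):
x = F⁻¹(0.76) = 0.3847

Verification: P(X ≤ 0.3847) = 0.76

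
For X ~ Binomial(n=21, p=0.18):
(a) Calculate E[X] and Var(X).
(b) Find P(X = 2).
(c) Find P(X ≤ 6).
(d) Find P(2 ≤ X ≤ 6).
(a) E[X] = 3.7800, Var(X) = 3.0996
(b) P(X = 2) = 0.156757
(c) P(X ≤ 6) = 0.931580
(d) P(2 ≤ X ≤ 6) = 0.844677

We have X ~ Binomial(n=21, p=0.18).

(a) Moments:
E[X] = 3.7800
Var(X) = 3.0996
σ = √Var(X) = 1.7606

(b) Point probability using PMF:
P(X = 2) = 0.156757

(c) Cumulative probability using CDF:
P(X ≤ 6) = F(6) = 0.931580

(d) Range probability:
P(2 ≤ X ≤ 6) = P(X ≤ 6) - P(X ≤ 1)
                   = F(6) - F(1)
                   = 0.931580 - 0.086903
                   = 0.844677

This means approximately 84.5% of outcomes fall in the interval [2, 6].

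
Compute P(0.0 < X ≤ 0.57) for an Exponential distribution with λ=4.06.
0.901155

We have X ~ Exponential(λ=4.06).

To find P(0.0 < X ≤ 0.57), we use:
P(0.0 < X ≤ 0.57) = P(X ≤ 0.57) - P(X ≤ 0.0)
                 = F(0.57) - F(0.0)
                 = 0.901155 - 0.000000
                 = 0.901155

So there's approximately a 90.1% chance that X falls in this range.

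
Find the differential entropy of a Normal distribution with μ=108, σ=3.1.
2.5503 nats

We have X ~ Normal(μ=108, σ=3.1).

The differential entropy measures the uncertainty or information content of the distribution.

For a Normal distribution with μ=108, σ=3.1:
h(X) = 2.5503 nats

(In bits, this would be 3.6794 bits.)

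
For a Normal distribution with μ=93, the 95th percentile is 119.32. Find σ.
σ = 16.0014

For X ~ Normal(μ, σ), the p-th percentile satisfies x = μ + z_p × σ,
where z_p = Φ⁻¹(p) is the standard normal quantile.

Step 1: z_{0.95} = Φ⁻¹(0.95) = 1.6449

Step 2: Solve for σ:
119.32 = 93 + 1.6449 × σ
σ = (119.32 - 93) / 1.6449
σ = 26.32 / 1.6449
σ = 16.0014

Verification: μ + z × σ = 93 + 1.6449 × 16.0014 = 119.32 ✓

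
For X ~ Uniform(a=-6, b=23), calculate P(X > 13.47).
0.328621

We have X ~ Uniform(a=-6, b=23).

P(X > 13.47) = 1 - P(X ≤ 13.47)
                = 1 - F(13.47)
                = 1 - 0.671379
                = 0.328621

So there's approximately a 32.9% chance that X exceeds 13.47.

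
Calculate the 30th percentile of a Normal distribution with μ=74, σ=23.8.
61.5193

We have X ~ Normal(μ=74, σ=23.8).

We want to find x such that P(X ≤ x) = 0.3.

This is the 30th percentile, which means 30% of values fall below this point.

Using the inverse CDF (quantile function):
x = F⁻¹(0.3) = 61.5193

Verification: P(X ≤ 61.5193) = 0.3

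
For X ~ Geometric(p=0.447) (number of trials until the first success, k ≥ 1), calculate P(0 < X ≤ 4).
0.906481

We have X ~ Geometric(p=0.447) (number of trials until the first success, k ≥ 1).

To find P(0 < X ≤ 4), we use:
P(0 < X ≤ 4) = P(X ≤ 4) - P(X ≤ 0)
                 = F(4) - F(0)
                 = 0.906481 - 0.000000
                 = 0.906481

So there's approximately a 90.6% chance that X falls in this range.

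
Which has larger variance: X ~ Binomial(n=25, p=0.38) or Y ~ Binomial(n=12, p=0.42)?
X has larger variance (5.8900 > 2.9232)

Compute the variance for each distribution:

X ~ Binomial(n=25, p=0.38):
Var(X) = 5.8900

Y ~ Binomial(n=12, p=0.42):
Var(Y) = 2.9232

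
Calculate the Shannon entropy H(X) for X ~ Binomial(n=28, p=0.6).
2.3708 nats

We have X ~ Binomial(n=28, p=0.6).

The Shannon entropy measures the uncertainty or information content of the distribution.

For a Binomial distribution with n=28, p=0.6:
H(X) = 2.3708 nats

(In bits, this would be 3.4204 bits.)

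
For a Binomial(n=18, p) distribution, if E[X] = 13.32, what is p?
p = 0.74

For a Binomial(n, p) distribution:
E[X] = n × p

Given n = 18 and E[X] = 13.32:
13.32 = 18 × p
p = 13.32 / 18 = 0.74

Verification: Binomial(18, 0.74) has E[X] = 13.32 ✓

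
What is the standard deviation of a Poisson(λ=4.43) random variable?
2.1048

We have X ~ Poisson(λ=4.43).

For a Poisson distribution with λ=4.43:
σ = √Var(X) = 2.1048

The standard deviation is the square root of the variance.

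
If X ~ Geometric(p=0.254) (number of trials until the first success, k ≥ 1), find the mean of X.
3.9370

We have X ~ Geometric(p=0.254) (number of trials until the first success, k ≥ 1).

For a Geometric distribution with p=0.254 (number of trials until the first success, k ≥ 1):
E[X] = 3.9370

This is the expected (average) value of X.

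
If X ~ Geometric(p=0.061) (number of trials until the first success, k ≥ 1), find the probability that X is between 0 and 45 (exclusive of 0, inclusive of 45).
0.941122

We have X ~ Geometric(p=0.061) (number of trials until the first success, k ≥ 1).

To find P(0 < X ≤ 45), we use:
P(0 < X ≤ 45) = P(X ≤ 45) - P(X ≤ 0)
                 = F(45) - F(0)
                 = 0.941122 - 0.000000
                 = 0.941122

So there's approximately a 94.1% chance that X falls in this range.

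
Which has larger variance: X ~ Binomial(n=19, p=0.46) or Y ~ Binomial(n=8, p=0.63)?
X has larger variance (4.7196 > 1.8648)

Compute the variance for each distribution:

X ~ Binomial(n=19, p=0.46):
Var(X) = 4.7196

Y ~ Binomial(n=8, p=0.63):
Var(Y) = 1.8648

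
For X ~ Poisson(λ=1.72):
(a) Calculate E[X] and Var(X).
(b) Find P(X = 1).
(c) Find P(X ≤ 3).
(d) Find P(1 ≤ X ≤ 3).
(a) E[X] = 1.7200, Var(X) = 1.7200
(b) P(X = 1) = 0.307994
(c) P(X ≤ 3) = 0.903796
(d) P(1 ≤ X ≤ 3) = 0.724730

We have X ~ Poisson(λ=1.72).

(a) Moments:
E[X] = 1.7200
Var(X) = 1.7200
σ = √Var(X) = 1.3115

(b) Point probability using PMF:
P(X = 1) = 0.307994

(c) Cumulative probability using CDF:
P(X ≤ 3) = F(3) = 0.903796

(d) Range probability:
P(1 ≤ X ≤ 3) = P(X ≤ 3) - P(X ≤ 0)
                   = F(3) - F(0)
                   = 0.903796 - 0.179066
                   = 0.724730

This means approximately 72.5% of outcomes fall in the interval [1, 3].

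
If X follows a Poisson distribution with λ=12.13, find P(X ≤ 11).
0.446813

We have X ~ Poisson(λ=12.13).

The CDF gives us P(X ≤ k).

Using the CDF:
P(X ≤ 11) = 0.446813

This means there's approximately a 44.7% chance that X is at most 11.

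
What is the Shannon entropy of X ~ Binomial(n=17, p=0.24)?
1.9751 nats

We have X ~ Binomial(n=17, p=0.24).

The Shannon entropy measures the uncertainty or information content of the distribution.

For a Binomial distribution with n=17, p=0.24:
H(X) = 1.9751 nats

(In bits, this would be 2.8494 bits.)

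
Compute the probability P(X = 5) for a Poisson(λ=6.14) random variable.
0.156708

We have X ~ Poisson(λ=6.14).

For a Poisson distribution, the PMF gives us the probability of each outcome.

Using the PMF formula:
P(X = 5) = 0.156708

Rounded to 4 decimal places: 0.1567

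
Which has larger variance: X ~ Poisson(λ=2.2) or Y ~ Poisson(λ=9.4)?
Y has larger variance (9.4000 > 2.2000)

Compute the variance for each distribution:

X ~ Poisson(λ=2.2):
Var(X) = 2.2000

Y ~ Poisson(λ=9.4):
Var(Y) = 9.4000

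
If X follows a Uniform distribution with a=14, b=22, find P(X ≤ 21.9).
0.987500

We have X ~ Uniform(a=14, b=22).

The CDF gives us P(X ≤ k).

Using the CDF:
P(X ≤ 21.9) = 0.987500

This means there's approximately a 98.7% chance that X is at most 21.9.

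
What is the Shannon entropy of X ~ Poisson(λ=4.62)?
2.1629 nats

We have X ~ Poisson(λ=4.62).

The Shannon entropy measures the uncertainty or information content of the distribution.

For a Poisson distribution with λ=4.62:
H(X) = 2.1629 nats

(In bits, this would be 3.1204 bits.)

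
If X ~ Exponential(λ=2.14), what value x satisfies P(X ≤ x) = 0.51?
0.3333

We have X ~ Exponential(λ=2.14).

We want to find x such that P(X ≤ x) = 0.51.

This is the 51st percentile, which means 51% of values fall below this point.

Using the inverse CDF (quantile function):
x = F⁻¹(0.51) = 0.3333

Verification: P(X ≤ 0.3333) = 0.51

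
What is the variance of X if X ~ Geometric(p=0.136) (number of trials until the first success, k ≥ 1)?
46.7128

We have X ~ Geometric(p=0.136) (number of trials until the first success, k ≥ 1).

For a Geometric distribution with p=0.136 (number of trials until the first success, k ≥ 1):
Var(X) = 46.7128

The variance measures the spread of the distribution around the mean.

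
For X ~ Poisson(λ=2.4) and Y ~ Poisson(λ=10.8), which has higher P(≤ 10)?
X has higher probability (P(X ≤ 10) = 1.0000 > P(Y ≤ 10) = 0.4840)

Compute P(≤ 10) for each distribution:

X ~ Poisson(λ=2.4):
P(X ≤ 10) = 1.0000

Y ~ Poisson(λ=10.8):
P(Y ≤ 10) = 0.4840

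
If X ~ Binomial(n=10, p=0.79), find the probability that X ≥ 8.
0.647441

We have X ~ Binomial(n=10, p=0.79).

For discrete distributions, P(X ≥ 8) = 1 - P(X ≤ 7).

P(X ≤ 7) = 0.352559
P(X ≥ 8) = 1 - 0.352559 = 0.647441

So there's approximately a 64.7% chance that X is at least 8.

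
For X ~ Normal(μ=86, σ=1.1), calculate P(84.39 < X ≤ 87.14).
0.778337

We have X ~ Normal(μ=86, σ=1.1).

To find P(84.39 < X ≤ 87.14), we use:
P(84.39 < X ≤ 87.14) = P(X ≤ 87.14) - P(X ≤ 84.39)
                 = F(87.14) - F(84.39)
                 = 0.849984 - 0.071647
                 = 0.778337

So there's approximately a 77.8% chance that X falls in this range.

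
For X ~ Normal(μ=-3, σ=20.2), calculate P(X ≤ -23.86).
0.150878

We have X ~ Normal(μ=-3, σ=20.2).

The CDF gives us P(X ≤ k).

Using the CDF:
P(X ≤ -23.86) = 0.150878

This means there's approximately a 15.1% chance that X is at most -23.86.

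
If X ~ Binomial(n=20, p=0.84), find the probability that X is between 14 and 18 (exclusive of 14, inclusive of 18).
0.765878

We have X ~ Binomial(n=20, p=0.84).

To find P(14 < X ≤ 18), we use:
P(14 < X ≤ 18) = P(X ≤ 18) - P(X ≤ 14)
                 = F(18) - F(14)
                 = 0.852875 - 0.086997
                 = 0.765878

So there's approximately a 76.6% chance that X falls in this range.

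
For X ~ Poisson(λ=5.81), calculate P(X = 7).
0.132908

We have X ~ Poisson(λ=5.81).

For a Poisson distribution, the PMF gives us the probability of each outcome.

Using the PMF formula:
P(X = 7) = 0.132908

Rounded to 4 decimal places: 0.1329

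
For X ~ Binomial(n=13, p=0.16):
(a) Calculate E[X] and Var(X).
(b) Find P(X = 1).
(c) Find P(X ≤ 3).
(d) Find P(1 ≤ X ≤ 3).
(a) E[X] = 2.0800, Var(X) = 1.7472
(b) P(X = 1) = 0.256693
(c) P(X ≤ 3) = 0.858611
(d) P(1 ≤ X ≤ 3) = 0.754946

We have X ~ Binomial(n=13, p=0.16).

(a) Moments:
E[X] = 2.0800
Var(X) = 1.7472
σ = √Var(X) = 1.3218

(b) Point probability using PMF:
P(X = 1) = 0.256693

(c) Cumulative probability using CDF:
P(X ≤ 3) = F(3) = 0.858611

(d) Range probability:
P(1 ≤ X ≤ 3) = P(X ≤ 3) - P(X ≤ 0)
                   = F(3) - F(0)
                   = 0.858611 - 0.103665
                   = 0.754946

This means approximately 75.5% of outcomes fall in the interval [1, 3].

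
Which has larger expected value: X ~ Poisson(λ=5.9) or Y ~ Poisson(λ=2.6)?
X has larger mean (5.9000 > 2.6000)

Compute the expected value for each distribution:

X ~ Poisson(λ=5.9):
E[X] = 5.9000

Y ~ Poisson(λ=2.6):
E[Y] = 2.6000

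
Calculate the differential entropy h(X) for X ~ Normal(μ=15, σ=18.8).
4.3528 nats

We have X ~ Normal(μ=15, σ=18.8).

The differential entropy measures the uncertainty or information content of the distribution.

For a Normal distribution with μ=15, σ=18.8:
h(X) = 4.3528 nats

(In bits, this would be 6.2798 bits.)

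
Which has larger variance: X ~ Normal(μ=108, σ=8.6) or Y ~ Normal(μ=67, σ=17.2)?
Y has larger variance (295.8400 > 73.9600)

Compute the variance for each distribution:

X ~ Normal(μ=108, σ=8.6):
Var(X) = 73.9600

Y ~ Normal(μ=67, σ=17.2):
Var(Y) = 295.8400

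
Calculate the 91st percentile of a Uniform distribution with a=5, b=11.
10.4600

We have X ~ Uniform(a=5, b=11).

We want to find x such that P(X ≤ x) = 0.91.

This is the 91st percentile, which means 91% of values fall below this point.

Using the inverse CDF (quantile function):
x = F⁻¹(0.91) = 10.4600

Verification: P(X ≤ 10.4600) = 0.91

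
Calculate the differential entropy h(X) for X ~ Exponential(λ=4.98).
-0.6054 nats

We have X ~ Exponential(λ=4.98).

The differential entropy measures the uncertainty or information content of the distribution.

For an Exponential distribution with λ=4.98:
h(X) = -0.6054 nats

(In bits, this would be -0.8735 bits.)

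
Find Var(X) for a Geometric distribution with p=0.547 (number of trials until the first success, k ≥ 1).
1.5140

We have X ~ Geometric(p=0.547) (number of trials until the first success, k ≥ 1).

For a Geometric distribution with p=0.547 (number of trials until the first success, k ≥ 1):
Var(X) = 1.5140

The variance measures the spread of the distribution around the mean.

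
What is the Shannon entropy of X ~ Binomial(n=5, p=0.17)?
1.1662 nats

We have X ~ Binomial(n=5, p=0.17).

The Shannon entropy measures the uncertainty or information content of the distribution.

For a Binomial distribution with n=5, p=0.17:
H(X) = 1.1662 nats

(In bits, this would be 1.6825 bits.)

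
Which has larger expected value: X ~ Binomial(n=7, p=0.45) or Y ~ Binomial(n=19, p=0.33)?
Y has larger mean (6.2700 > 3.1500)

Compute the expected value for each distribution:

X ~ Binomial(n=7, p=0.45):
E[X] = 3.1500

Y ~ Binomial(n=19, p=0.33):
E[Y] = 6.2700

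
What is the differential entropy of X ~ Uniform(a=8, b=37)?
3.3673 nats

We have X ~ Uniform(a=8, b=37).

The differential entropy measures the uncertainty or information content of the distribution.

For a Uniform distribution with a=8, b=37:
h(X) = 3.3673 nats

(In bits, this would be 4.8580 bits.)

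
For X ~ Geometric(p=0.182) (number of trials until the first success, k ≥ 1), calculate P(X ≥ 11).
0.134132

We have X ~ Geometric(p=0.182) (number of trials until the first success, k ≥ 1).

For discrete distributions, P(X ≥ 11) = 1 - P(X ≤ 10).

P(X ≤ 10) = 0.865868
P(X ≥ 11) = 1 - 0.865868 = 0.134132

So there's approximately a 13.4% chance that X is at least 11.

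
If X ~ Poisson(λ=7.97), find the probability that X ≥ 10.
0.279660

We have X ~ Poisson(λ=7.97).

For discrete distributions, P(X ≥ 10) = 1 - P(X ≤ 9).

P(X ≤ 9) = 0.720340
P(X ≥ 10) = 1 - 0.720340 = 0.279660

So there's approximately a 28.0% chance that X is at least 10.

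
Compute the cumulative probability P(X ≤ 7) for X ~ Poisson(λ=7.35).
0.546711

We have X ~ Poisson(λ=7.35).

The CDF gives us P(X ≤ k).

Using the CDF:
P(X ≤ 7) = 0.546711

This means there's approximately a 54.7% chance that X is at most 7.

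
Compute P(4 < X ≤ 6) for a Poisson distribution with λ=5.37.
0.328200

We have X ~ Poisson(λ=5.37).

To find P(4 < X ≤ 6), we use:
P(4 < X ≤ 6) = P(X ≤ 6) - P(X ≤ 4)
                 = F(6) - F(4)
                 = 0.706330 - 0.378130
                 = 0.328200

So there's approximately a 32.8% chance that X falls in this range.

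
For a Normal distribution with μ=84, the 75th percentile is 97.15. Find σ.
σ = 19.4962

For X ~ Normal(μ, σ), the p-th percentile satisfies x = μ + z_p × σ,
where z_p = Φ⁻¹(p) is the standard normal quantile.

Step 1: z_{0.75} = Φ⁻¹(0.75) = 0.6745

Step 2: Solve for σ:
97.15 = 84 + 0.6745 × σ
σ = (97.15 - 84) / 0.6745
σ = 13.15 / 0.6745
σ = 19.4962

Verification: μ + z × σ = 84 + 0.6745 × 19.4962 = 97.15 ✓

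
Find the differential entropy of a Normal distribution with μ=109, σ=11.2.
3.8349 nats

We have X ~ Normal(μ=109, σ=11.2).

The differential entropy measures the uncertainty or information content of the distribution.

For a Normal distribution with μ=109, σ=11.2:
h(X) = 3.8349 nats

(In bits, this would be 5.5325 bits.)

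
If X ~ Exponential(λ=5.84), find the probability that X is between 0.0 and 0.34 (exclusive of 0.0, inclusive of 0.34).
0.862702

We have X ~ Exponential(λ=5.84).

To find P(0.0 < X ≤ 0.34), we use:
P(0.0 < X ≤ 0.34) = P(X ≤ 0.34) - P(X ≤ 0.0)
                 = F(0.34) - F(0.0)
                 = 0.862702 - 0.000000
                 = 0.862702

So there's approximately a 86.3% chance that X falls in this range.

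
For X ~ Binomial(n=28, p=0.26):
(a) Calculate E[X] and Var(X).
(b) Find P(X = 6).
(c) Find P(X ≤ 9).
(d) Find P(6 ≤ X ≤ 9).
(a) E[X] = 7.2800, Var(X) = 5.3872
(b) P(X = 6) = 0.154518
(c) P(X ≤ 9) = 0.831650
(d) P(6 ≤ X ≤ 9) = 0.605383

We have X ~ Binomial(n=28, p=0.26).

(a) Moments:
E[X] = 7.2800
Var(X) = 5.3872
σ = √Var(X) = 2.3210

(b) Point probability using PMF:
P(X = 6) = 0.154518

(c) Cumulative probability using CDF:
P(X ≤ 9) = F(9) = 0.831650

(d) Range probability:
P(6 ≤ X ≤ 9) = P(X ≤ 9) - P(X ≤ 5)
                   = F(9) - F(5)
                   = 0.831650 - 0.226267
                   = 0.605383

This means approximately 60.5% of outcomes fall in the interval [6, 9].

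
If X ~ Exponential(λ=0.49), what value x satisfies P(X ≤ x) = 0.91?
4.9142

We have X ~ Exponential(λ=0.49).

We want to find x such that P(X ≤ x) = 0.91.

This is the 91st percentile, which means 91% of values fall below this point.

Using the inverse CDF (quantile function):
x = F⁻¹(0.91) = 4.9142

Verification: P(X ≤ 4.9142) = 0.91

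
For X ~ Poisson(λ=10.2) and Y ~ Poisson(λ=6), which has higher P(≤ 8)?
Y has higher probability (P(Y ≤ 8) = 0.8472 > P(X ≤ 8) = 0.3108)

Compute P(≤ 8) for each distribution:

X ~ Poisson(λ=10.2):
P(X ≤ 8) = 0.3108

Y ~ Poisson(λ=6):
P(Y ≤ 8) = 0.8472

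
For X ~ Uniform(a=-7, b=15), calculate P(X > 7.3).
0.350000

We have X ~ Uniform(a=-7, b=15).

P(X > 7.3) = 1 - P(X ≤ 7.3)
                = 1 - F(7.3)
                = 1 - 0.650000
                = 0.350000

So there's approximately a 35.0% chance that X exceeds 7.3.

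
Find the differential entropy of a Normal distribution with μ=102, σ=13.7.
4.0363 nats

We have X ~ Normal(μ=102, σ=13.7).

The differential entropy measures the uncertainty or information content of the distribution.

For a Normal distribution with μ=102, σ=13.7:
h(X) = 4.0363 nats

(In bits, this would be 5.8232 bits.)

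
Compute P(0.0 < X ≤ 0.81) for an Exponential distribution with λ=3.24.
0.927517

We have X ~ Exponential(λ=3.24).

To find P(0.0 < X ≤ 0.81), we use:
P(0.0 < X ≤ 0.81) = P(X ≤ 0.81) - P(X ≤ 0.0)
                 = F(0.81) - F(0.0)
                 = 0.927517 - 0.000000
                 = 0.927517

So there's approximately a 92.8% chance that X falls in this range.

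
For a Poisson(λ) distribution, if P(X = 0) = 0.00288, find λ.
λ = 5.8500

For a Poisson(λ) distribution, the PMF at 0 is:
P(X = 0) = λ^0 e^(-λ) / 0! = e^(-λ)

Given P(X = 0) = 0.00288:
e^(-λ) = 0.00288
-λ = ln(0.00288)
λ = -ln(0.00288) = 5.8500

Verification: e^(-5.8500) = 0.00288 ✓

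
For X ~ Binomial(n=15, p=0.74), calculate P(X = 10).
0.175687

We have X ~ Binomial(n=15, p=0.74).

For a Binomial distribution, the PMF gives us the probability of each outcome.

Using the PMF formula:
P(X = 10) = 0.175687

Rounded to 4 decimal places: 0.1757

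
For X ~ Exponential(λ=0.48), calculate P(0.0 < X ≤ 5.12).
0.914360

We have X ~ Exponential(λ=0.48).

To find P(0.0 < X ≤ 5.12), we use:
P(0.0 < X ≤ 5.12) = P(X ≤ 5.12) - P(X ≤ 0.0)
                 = F(5.12) - F(0.0)
                 = 0.914360 - 0.000000
                 = 0.914360

So there's approximately a 91.4% chance that X falls in this range.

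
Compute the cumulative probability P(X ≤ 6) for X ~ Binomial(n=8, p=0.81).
0.466971

We have X ~ Binomial(n=8, p=0.81).

The CDF gives us P(X ≤ k).

Using the CDF:
P(X ≤ 6) = 0.466971

This means there's approximately a 46.7% chance that X is at most 6.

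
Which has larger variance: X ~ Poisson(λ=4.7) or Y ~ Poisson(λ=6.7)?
Y has larger variance (6.7000 > 4.7000)

Compute the variance for each distribution:

X ~ Poisson(λ=4.7):
Var(X) = 4.7000

Y ~ Poisson(λ=6.7):
Var(Y) = 6.7000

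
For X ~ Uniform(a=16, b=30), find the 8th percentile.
17.1200

We have X ~ Uniform(a=16, b=30).

We want to find x such that P(X ≤ x) = 0.08.

This is the 8th percentile, which means 8% of values fall below this point.

Using the inverse CDF (quantile function):
x = F⁻¹(0.08) = 17.1200

Verification: P(X ≤ 17.1200) = 0.08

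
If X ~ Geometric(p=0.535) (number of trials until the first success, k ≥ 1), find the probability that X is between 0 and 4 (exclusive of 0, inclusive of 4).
0.953247

We have X ~ Geometric(p=0.535) (number of trials until the first success, k ≥ 1).

To find P(0 < X ≤ 4), we use:
P(0 < X ≤ 4) = P(X ≤ 4) - P(X ≤ 0)
                 = F(4) - F(0)
                 = 0.953247 - 0.000000
                 = 0.953247

So there's approximately a 95.3% chance that X falls in this range.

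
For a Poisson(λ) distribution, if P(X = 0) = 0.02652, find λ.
λ = 3.6299

For a Poisson(λ) distribution, the PMF at 0 is:
P(X = 0) = λ^0 e^(-λ) / 0! = e^(-λ)

Given P(X = 0) = 0.02652:
e^(-λ) = 0.02652
-λ = ln(0.02652)
λ = -ln(0.02652) = 3.6299

Verification: e^(-3.6299) = 0.02652 ✓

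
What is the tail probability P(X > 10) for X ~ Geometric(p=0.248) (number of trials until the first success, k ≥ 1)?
0.057833

We have X ~ Geometric(p=0.248) (number of trials until the first success, k ≥ 1).

P(X > 10) = 1 - P(X ≤ 10)
                = 1 - F(10)
                = 1 - 0.942167
                = 0.057833

So there's approximately a 5.8% chance that X exceeds 10.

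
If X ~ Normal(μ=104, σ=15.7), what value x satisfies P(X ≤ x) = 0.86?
120.9610

We have X ~ Normal(μ=104, σ=15.7).

We want to find x such that P(X ≤ x) = 0.86.

This is the 86th percentile, which means 86% of values fall below this point.

Using the inverse CDF (quantile function):
x = F⁻¹(0.86) = 120.9610

Verification: P(X ≤ 120.9610) = 0.86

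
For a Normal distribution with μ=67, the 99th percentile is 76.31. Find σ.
σ = 4.0020

For X ~ Normal(μ, σ), the p-th percentile satisfies x = μ + z_p × σ,
where z_p = Φ⁻¹(p) is the standard normal quantile.

Step 1: z_{0.99} = Φ⁻¹(0.99) = 2.3263

Step 2: Solve for σ:
76.31 = 67 + 2.3263 × σ
σ = (76.31 - 67) / 2.3263
σ = 9.31 / 2.3263
σ = 4.0020

Verification: μ + z × σ = 67 + 2.3263 × 4.0020 = 76.31 ✓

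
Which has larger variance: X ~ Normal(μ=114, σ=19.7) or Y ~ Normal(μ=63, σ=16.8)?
X has larger variance (388.0900 > 282.2400)

Compute the variance for each distribution:

X ~ Normal(μ=114, σ=19.7):
Var(X) = 388.0900

Y ~ Normal(μ=63, σ=16.8):
Var(Y) = 282.2400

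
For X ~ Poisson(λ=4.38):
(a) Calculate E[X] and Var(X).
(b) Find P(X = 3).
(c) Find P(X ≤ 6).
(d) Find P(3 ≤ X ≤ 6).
(a) E[X] = 4.3800, Var(X) = 4.3800
(b) P(X = 3) = 0.175413
(c) P(X ≤ 6) = 0.846111
(d) P(3 ≤ X ≤ 6) = 0.658579

We have X ~ Poisson(λ=4.38).

(a) Moments:
E[X] = 4.3800
Var(X) = 4.3800
σ = √Var(X) = 2.0928

(b) Point probability using PMF:
P(X = 3) = 0.175413

(c) Cumulative probability using CDF:
P(X ≤ 6) = F(6) = 0.846111

(d) Range probability:
P(3 ≤ X ≤ 6) = P(X ≤ 6) - P(X ≤ 2)
                   = F(6) - F(2)
                   = 0.846111 - 0.187532
                   = 0.658579

This means approximately 65.9% of outcomes fall in the interval [3, 6].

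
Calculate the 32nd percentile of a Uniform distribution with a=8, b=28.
14.4000

We have X ~ Uniform(a=8, b=28).

We want to find x such that P(X ≤ x) = 0.32.

This is the 32nd percentile, which means 32% of values fall below this point.

Using the inverse CDF (quantile function):
x = F⁻¹(0.32) = 14.4000

Verification: P(X ≤ 14.4000) = 0.32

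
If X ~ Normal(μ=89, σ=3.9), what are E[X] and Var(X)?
E[X] = 89.0000, Var(X) = 15.2100

We have X ~ Normal(μ=89, σ=3.9).

For a Normal distribution with μ=89, σ=3.9:

Expected value:
E[X] = 89.0000

Variance:
Var(X) = 15.2100

Standard deviation:
σ = √Var(X) = 3.9000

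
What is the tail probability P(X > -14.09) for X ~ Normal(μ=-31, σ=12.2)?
0.082863

We have X ~ Normal(μ=-31, σ=12.2).

P(X > -14.09) = 1 - P(X ≤ -14.09)
                = 1 - F(-14.09)
                = 1 - 0.917137
                = 0.082863

So there's approximately a 8.3% chance that X exceeds -14.09.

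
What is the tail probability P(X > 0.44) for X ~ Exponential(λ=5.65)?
0.083242

We have X ~ Exponential(λ=5.65).

P(X > 0.44) = 1 - P(X ≤ 0.44)
                = 1 - F(0.44)
                = 1 - 0.916758
                = 0.083242

So there's approximately a 8.3% chance that X exceeds 0.44.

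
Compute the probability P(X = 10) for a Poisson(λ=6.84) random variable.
0.066103

We have X ~ Poisson(λ=6.84).

For a Poisson distribution, the PMF gives us the probability of each outcome.

Using the PMF formula:
P(X = 10) = 0.066103

Rounded to 4 decimal places: 0.0661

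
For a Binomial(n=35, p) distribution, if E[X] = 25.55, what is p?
p = 0.73

For a Binomial(n, p) distribution:
E[X] = n × p

Given n = 35 and E[X] = 25.55:
25.55 = 35 × p
p = 25.55 / 35 = 0.73

Verification: Binomial(35, 0.73) has E[X] = 25.55 ✓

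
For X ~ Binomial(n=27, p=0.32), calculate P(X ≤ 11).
0.879607

We have X ~ Binomial(n=27, p=0.32).

The CDF gives us P(X ≤ k).

Using the CDF:
P(X ≤ 11) = 0.879607

This means there's approximately a 88.0% chance that X is at most 11.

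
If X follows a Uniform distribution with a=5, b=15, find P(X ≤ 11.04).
0.604000

We have X ~ Uniform(a=5, b=15).

The CDF gives us P(X ≤ k).

Using the CDF:
P(X ≤ 11.04) = 0.604000

This means there's approximately a 60.4% chance that X is at most 11.04.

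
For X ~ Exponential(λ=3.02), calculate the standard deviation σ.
0.3311

We have X ~ Exponential(λ=3.02).

For an Exponential distribution with λ=3.02:
σ = √Var(X) = 0.3311

The standard deviation is the square root of the variance.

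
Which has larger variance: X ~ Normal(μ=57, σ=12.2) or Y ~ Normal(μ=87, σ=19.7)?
Y has larger variance (388.0900 > 148.8400)

Compute the variance for each distribution:

X ~ Normal(μ=57, σ=12.2):
Var(X) = 148.8400

Y ~ Normal(μ=87, σ=19.7):
Var(Y) = 388.0900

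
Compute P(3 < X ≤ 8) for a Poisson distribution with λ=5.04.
0.669808

We have X ~ Poisson(λ=5.04).

To find P(3 < X ≤ 8), we use:
P(3 < X ≤ 8) = P(X ≤ 8) - P(X ≤ 3)
                 = F(8) - F(3)
                 = 0.929264 - 0.259456
                 = 0.669808

So there's approximately a 67.0% chance that X falls in this range.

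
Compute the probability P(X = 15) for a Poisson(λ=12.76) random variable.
0.085048

We have X ~ Poisson(λ=12.76).

For a Poisson distribution, the PMF gives us the probability of each outcome.

Using the PMF formula:
P(X = 15) = 0.085048

Rounded to 4 decimal places: 0.0850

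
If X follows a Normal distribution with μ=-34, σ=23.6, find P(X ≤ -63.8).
0.103346

We have X ~ Normal(μ=-34, σ=23.6).

The CDF gives us P(X ≤ k).

Using the CDF:
P(X ≤ -63.8) = 0.103346

This means there's approximately a 10.3% chance that X is at most -63.8.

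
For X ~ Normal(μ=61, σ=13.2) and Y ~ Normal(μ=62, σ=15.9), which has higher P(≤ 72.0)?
X has higher probability (P(X ≤ 72.0) = 0.7977 > P(Y ≤ 72.0) = 0.7353)

Compute P(≤ 72.0) for each distribution:

X ~ Normal(μ=61, σ=13.2):
P(X ≤ 72.0) = 0.7977

Y ~ Normal(μ=62, σ=15.9):
P(Y ≤ 72.0) = 0.7353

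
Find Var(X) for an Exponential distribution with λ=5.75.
0.0302

We have X ~ Exponential(λ=5.75).

For an Exponential distribution with λ=5.75:
Var(X) = 0.0302

The variance measures the spread of the distribution around the mean.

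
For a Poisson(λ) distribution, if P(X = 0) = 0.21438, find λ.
λ = 1.5400

For a Poisson(λ) distribution, the PMF at 0 is:
P(X = 0) = λ^0 e^(-λ) / 0! = e^(-λ)

Given P(X = 0) = 0.21438:
e^(-λ) = 0.21438
-λ = ln(0.21438)
λ = -ln(0.21438) = 1.5400

Verification: e^(-1.5400) = 0.21438 ✓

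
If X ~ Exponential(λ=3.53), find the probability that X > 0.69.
0.087536

We have X ~ Exponential(λ=3.53).

P(X > 0.69) = 1 - P(X ≤ 0.69)
                = 1 - F(0.69)
                = 1 - 0.912464
                = 0.087536

So there's approximately a 8.8% chance that X exceeds 0.69.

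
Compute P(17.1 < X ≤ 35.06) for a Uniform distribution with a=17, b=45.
0.641429

We have X ~ Uniform(a=17, b=45).

To find P(17.1 < X ≤ 35.06), we use:
P(17.1 < X ≤ 35.06) = P(X ≤ 35.06) - P(X ≤ 17.1)
                 = F(35.06) - F(17.1)
                 = 0.645000 - 0.003571
                 = 0.641429

So there's approximately a 64.1% chance that X falls in this range.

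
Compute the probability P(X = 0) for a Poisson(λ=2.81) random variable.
0.060205

We have X ~ Poisson(λ=2.81).

For a Poisson distribution, the PMF gives us the probability of each outcome.

Using the PMF formula:
P(X = 0) = 0.060205

Rounded to 4 decimal places: 0.0602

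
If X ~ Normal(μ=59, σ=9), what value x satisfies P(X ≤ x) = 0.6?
61.2801

We have X ~ Normal(μ=59, σ=9).

We want to find x such that P(X ≤ x) = 0.6.

This is the 60th percentile, which means 60% of values fall below this point.

Using the inverse CDF (quantile function):
x = F⁻¹(0.6) = 61.2801

Verification: P(X ≤ 61.2801) = 0.6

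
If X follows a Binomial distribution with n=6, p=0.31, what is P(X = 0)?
0.107918

We have X ~ Binomial(n=6, p=0.31).

For a Binomial distribution, the PMF gives us the probability of each outcome.

Using the PMF formula:
P(X = 0) = 0.107918

Rounded to 4 decimal places: 0.1079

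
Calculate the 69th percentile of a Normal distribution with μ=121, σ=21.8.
131.8095

We have X ~ Normal(μ=121, σ=21.8).

We want to find x such that P(X ≤ x) = 0.69.

This is the 69th percentile, which means 69% of values fall below this point.

Using the inverse CDF (quantile function):
x = F⁻¹(0.69) = 131.8095

Verification: P(X ≤ 131.8095) = 0.69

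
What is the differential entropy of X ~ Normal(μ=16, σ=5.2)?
3.0676 nats

We have X ~ Normal(μ=16, σ=5.2).

The differential entropy measures the uncertainty or information content of the distribution.

For a Normal distribution with μ=16, σ=5.2:
h(X) = 3.0676 nats

(In bits, this would be 4.4256 bits.)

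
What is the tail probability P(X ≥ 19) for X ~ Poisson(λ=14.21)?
0.129348

We have X ~ Poisson(λ=14.21).

For discrete distributions, P(X ≥ 19) = 1 - P(X ≤ 18).

P(X ≤ 18) = 0.870652
P(X ≥ 19) = 1 - 0.870652 = 0.129348

So there's approximately a 12.9% chance that X is at least 19.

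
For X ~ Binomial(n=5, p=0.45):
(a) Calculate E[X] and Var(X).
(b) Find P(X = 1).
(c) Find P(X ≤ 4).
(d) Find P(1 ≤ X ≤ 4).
(a) E[X] = 2.2500, Var(X) = 1.2375
(b) P(X = 1) = 0.205889
(c) P(X ≤ 4) = 0.981547
(d) P(1 ≤ X ≤ 4) = 0.931219

We have X ~ Binomial(n=5, p=0.45).

(a) Moments:
E[X] = 2.2500
Var(X) = 1.2375
σ = √Var(X) = 1.1124

(b) Point probability using PMF:
P(X = 1) = 0.205889

(c) Cumulative probability using CDF:
P(X ≤ 4) = F(4) = 0.981547

(d) Range probability:
P(1 ≤ X ≤ 4) = P(X ≤ 4) - P(X ≤ 0)
                   = F(4) - F(0)
                   = 0.981547 - 0.050328
                   = 0.931219

This means approximately 93.1% of outcomes fall in the interval [1, 4].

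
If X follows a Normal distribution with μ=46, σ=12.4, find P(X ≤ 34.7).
0.181071

We have X ~ Normal(μ=46, σ=12.4).

The CDF gives us P(X ≤ k).

Using the CDF:
P(X ≤ 34.7) = 0.181071

This means there's approximately a 18.1% chance that X is at most 34.7.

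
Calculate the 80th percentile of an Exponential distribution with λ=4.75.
0.3388

We have X ~ Exponential(λ=4.75).

We want to find x such that P(X ≤ x) = 0.8.

This is the 80th percentile, which means 80% of values fall below this point.

Using the inverse CDF (quantile function):
x = F⁻¹(0.8) = 0.3388

Verification: P(X ≤ 0.3388) = 0.8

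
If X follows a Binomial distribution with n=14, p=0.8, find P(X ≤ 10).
0.301810

We have X ~ Binomial(n=14, p=0.8).

The CDF gives us P(X ≤ k).

Using the CDF:
P(X ≤ 10) = 0.301810

This means there's approximately a 30.2% chance that X is at most 10.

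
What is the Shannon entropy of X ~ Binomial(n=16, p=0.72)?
1.9978 nats

We have X ~ Binomial(n=16, p=0.72).

The Shannon entropy measures the uncertainty or information content of the distribution.

For a Binomial distribution with n=16, p=0.72:
H(X) = 1.9978 nats

(In bits, this would be 2.8822 bits.)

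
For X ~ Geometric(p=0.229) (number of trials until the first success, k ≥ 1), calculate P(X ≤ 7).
0.838050

We have X ~ Geometric(p=0.229) (number of trials until the first success, k ≥ 1).

The CDF gives us P(X ≤ k).

Using the CDF:
P(X ≤ 7) = 0.838050

This means there's approximately a 83.8% chance that X is at most 7.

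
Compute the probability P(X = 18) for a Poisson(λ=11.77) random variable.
0.022698

We have X ~ Poisson(λ=11.77).

For a Poisson distribution, the PMF gives us the probability of each outcome.

Using the PMF formula:
P(X = 18) = 0.022698

Rounded to 4 decimal places: 0.0227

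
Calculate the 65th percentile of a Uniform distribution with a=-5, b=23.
13.2000

We have X ~ Uniform(a=-5, b=23).

We want to find x such that P(X ≤ x) = 0.65.

This is the 65th percentile, which means 65% of values fall below this point.

Using the inverse CDF (quantile function):
x = F⁻¹(0.65) = 13.2000

Verification: P(X ≤ 13.2000) = 0.65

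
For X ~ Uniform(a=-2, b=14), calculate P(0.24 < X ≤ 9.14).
0.556250

We have X ~ Uniform(a=-2, b=14).

To find P(0.24 < X ≤ 9.14), we use:
P(0.24 < X ≤ 9.14) = P(X ≤ 9.14) - P(X ≤ 0.24)
                 = F(9.14) - F(0.24)
                 = 0.696250 - 0.140000
                 = 0.556250

So there's approximately a 55.6% chance that X falls in this range.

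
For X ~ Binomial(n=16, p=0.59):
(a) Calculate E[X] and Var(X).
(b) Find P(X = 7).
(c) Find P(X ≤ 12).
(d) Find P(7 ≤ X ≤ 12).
(a) E[X] = 9.4400, Var(X) = 3.8704
(b) P(X = 7) = 0.093206
(c) P(X ≤ 12) = 0.944379
(d) P(7 ≤ X ≤ 12) = 0.875640

We have X ~ Binomial(n=16, p=0.59).

(a) Moments:
E[X] = 9.4400
Var(X) = 3.8704
σ = √Var(X) = 1.9673

(b) Point probability using PMF:
P(X = 7) = 0.093206

(c) Cumulative probability using CDF:
P(X ≤ 12) = F(12) = 0.944379

(d) Range probability:
P(7 ≤ X ≤ 12) = P(X ≤ 12) - P(X ≤ 6)
                   = F(12) - F(6)
                   = 0.944379 - 0.068739
                   = 0.875640

This means approximately 87.6% of outcomes fall in the interval [7, 12].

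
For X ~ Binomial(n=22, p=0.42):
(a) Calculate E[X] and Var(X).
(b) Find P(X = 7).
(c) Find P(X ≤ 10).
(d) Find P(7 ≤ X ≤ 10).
(a) E[X] = 9.2400, Var(X) = 5.3592
(b) P(X = 7) = 0.111174
(c) P(X ≤ 10) = 0.709192
(d) P(7 ≤ X ≤ 10) = 0.592217

We have X ~ Binomial(n=22, p=0.42).

(a) Moments:
E[X] = 9.2400
Var(X) = 5.3592
σ = √Var(X) = 2.3150

(b) Point probability using PMF:
P(X = 7) = 0.111174

(c) Cumulative probability using CDF:
P(X ≤ 10) = F(10) = 0.709192

(d) Range probability:
P(7 ≤ X ≤ 10) = P(X ≤ 10) - P(X ≤ 6)
                   = F(10) - F(6)
                   = 0.709192 - 0.116975
                   = 0.592217

This means approximately 59.2% of outcomes fall in the interval [7, 10].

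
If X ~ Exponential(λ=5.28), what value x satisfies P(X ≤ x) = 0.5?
0.1313

We have X ~ Exponential(λ=5.28).

We want to find x such that P(X ≤ x) = 0.5.

This is the 50th percentile, which means 50% of values fall below this point.

Using the inverse CDF (quantile function):
x = F⁻¹(0.5) = 0.1313

Verification: P(X ≤ 0.1313) = 0.5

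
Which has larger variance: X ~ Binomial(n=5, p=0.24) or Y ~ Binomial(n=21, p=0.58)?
Y has larger variance (5.1156 > 0.9120)

Compute the variance for each distribution:

X ~ Binomial(n=5, p=0.24):
Var(X) = 0.9120

Y ~ Binomial(n=21, p=0.58):
Var(Y) = 5.1156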